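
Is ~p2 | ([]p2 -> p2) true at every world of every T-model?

Tableau for the negation ~(~p2 | ([]p2 -> p2)):
1. ~(~p2 | ([]p2 -> p2)), u
2. p2, u   [~|-rule on 1]
3. ~([]p2 -> p2), u   [~|-rule on 1]
4. []p2, u   [~->-rule on 3]
5. ~p2, u   [~->-rule on 3]
Accessibility: uRu
Branch closes: p2 and ~p2 both at u.
Every branch of the negation's tableau closes; the branch above is one of them.

Valid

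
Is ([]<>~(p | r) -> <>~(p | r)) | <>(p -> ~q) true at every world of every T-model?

Tableau for the negation ~(([]<>~(p | r) -> <>~(p | r)) | <>(p -> ~q)):
1. ~(([]<>~(p | r) -> <>~(p | r)) | <>(p -> ~q)), w0
2. ~([]<>~(p | r) -> <>~(p | r)), w0   [~|-rule on 1]
3. ~<>(p -> ~q), w0   [~|-rule on 1]
4. []<>~(p | r), w0   [~->-rule on 2]
5. ~<>~(p | r), w0   [~->-rule on 2]
6. ~(p -> ~q), w0   [~<>-rule on 3 via w0Rw0]
7. p, w0   [~->-rule on 6]
8. q, w0   [~->-rule on 6]
9. <>~(p | r), w0   [[]-rule on 4 via w0Rw0]
10. p | r, w0   [~<>-rule on 5 via w0Rw0]
11. r, w0   [|-rule on 10 (branches; this branch)]
12. ~(p | r), w1   [<>-rule on 9: fresh world w1, w0Rw1]
13. ~p, w1   [~|-rule on 12]
14. ~r, w1   [~|-rule on 12]
15. ~(p -> ~q), w1   [~<>-rule on 3 via w0Rw1]
16. p, w1   [~->-rule on 15]
17. q, w1   [~->-rule on 15]
Accessibility: w0Rw0, w0Rw1, w1Rw1
Branch closes: p and ~p both at w1.
Every branch of the negation's tableau closes; the branch above is one of them.

Yes, valid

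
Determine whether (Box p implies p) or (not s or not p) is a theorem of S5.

Valid in S5

Tableau for the negation not ((Box p implies p) or (not s or not p)):
1. not ((Box p implies p) or (not s or not p)), w0
2. not (Box p implies p), w0
3. not (not s or not p), w0
4. Box p, w0
5. not p, w0
6. s, w0
7. p, w0
Accessibility: w0Rw0
Branch closes: p and not p both at w0.
All branches of the negation close; one closing branch shown above.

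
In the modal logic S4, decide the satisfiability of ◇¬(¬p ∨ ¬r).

Satisfiable (open branch found)

1. ◇¬(¬p ∨ ¬r), w0
2. ¬(¬p ∨ ¬r), w1   [◇-rule on 1: fresh world w1, w0Rw1]
3. p, w1   [¬∨-rule on 2]
4. r, w1   [¬∨-rule on 2]
Accessibility: w0Rw0, w0Rw1, w1Rw1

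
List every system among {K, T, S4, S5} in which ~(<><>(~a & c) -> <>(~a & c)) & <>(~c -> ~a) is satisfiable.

T-tableau for the formula:
1. ~(<><>(~a & c) -> <>(~a & c)) & <>(~c -> ~a), u
2. ~(<><>(~a & c) -> <>(~a & c)), u
3. <>(~c -> ~a), u
4. <><>(~a & c), u
5. ~<>(~a & c), u
6. ~(~a & c), u
7. ~c, u
8. ~c -> ~a, v
9. ~(~a & c), v
10. ~a, v
11. ~c, v
12. <>(~a & c), w
13. ~(~a & c), w
14. ~c, w
15. ~a & c, x
16. ~a, x
17. c, x
Accessibility: uRu, uRv, uRw, vRv, wRw, wRx, xRx
Complete open branch: satisfiable in T, hence also in K (this T-model is also a K-model).
S4-tableau for the formula:
1. ~(<><>(~a & c) -> <>(~a & c)) & <>(~c -> ~a), u
2. ~(<><>(~a & c) -> <>(~a & c)), u
3. <>(~c -> ~a), u
4. <><>(~a & c), u
5. ~<>(~a & c), u
6. ~(~a & c), u
7. ~c, u
8. ~c -> ~a, v
9. ~(~a & c), v
10. ~a, v
11. ~c, v
12. <>(~a & c), w
13. ~(~a & c), w
14. ~c, w
15. ~a & c, x
16. ~a, x
17. c, x
18. ~(~a & c), x
19. ~c, x
Accessibility: uRu, uRv, uRw, uRx, vRv, wRw, wRx, xRx
Branch closes: c and ~c both at x.
Every branch closes (one shown): unsatisfiable in S4, hence also in S5 (every S5-frame is an S4-frame).

K, T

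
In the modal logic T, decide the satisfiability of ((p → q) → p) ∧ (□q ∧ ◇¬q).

1. ((p → q) → p) ∧ (□q ∧ ◇¬q), 0
2. (p → q) → p, 0
3. □q ∧ ◇¬q, 0
4. □q, 0
5. ◇¬q, 0
6. q, 0
7. p, 0
8. ¬q, 1
9. q, 1
Accessibility: 0R0, 0R1, 1R1
Branch closes: q and ¬q both at 1.
(One branch shown.) All branches close.

No, unsatisfiable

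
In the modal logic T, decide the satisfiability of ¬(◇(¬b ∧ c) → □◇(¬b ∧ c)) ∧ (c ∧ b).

Satisfiable

1. ¬(◇(¬b ∧ c) → □◇(¬b ∧ c)) ∧ (c ∧ b), u
2. ¬(◇(¬b ∧ c) → □◇(¬b ∧ c)), u   [∧-rule on 1]
3. c ∧ b, u   [∧-rule on 1]
4. ◇(¬b ∧ c), u   [¬→-rule on 2]
5. ¬□◇(¬b ∧ c), u   [¬→-rule on 2]
6. c, u   [∧-rule on 3]
7. b, u   [∧-rule on 3]
8. ¬b ∧ c, v   [◇-rule on 4: fresh world v, uRv]
9. ¬b, v   [∧-rule on 8]
10. c, v   [∧-rule on 8]
11. ¬◇(¬b ∧ c), w   [¬□-rule on 5: fresh world w, uRw]
12. ¬(¬b ∧ c), w   [¬◇-rule on 11 via wRw]
13. ¬c, w   [¬∧-rule on 12 (branches; this branch)]
Accessibility: uRu, uRv, uRw, vRv, wRw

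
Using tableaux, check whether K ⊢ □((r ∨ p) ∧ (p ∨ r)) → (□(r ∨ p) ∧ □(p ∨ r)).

Valid in K

Tableau for the negation ¬(□((r ∨ p) ∧ (p ∨ r)) → (□(r ∨ p) ∧ □(p ∨ r))):
1. ¬(□((r ∨ p) ∧ (p ∨ r)) → (□(r ∨ p) ∧ □(p ∨ r))), 0
2. □((r ∨ p) ∧ (p ∨ r)), 0   [¬→-rule on 1]
3. ¬(□(r ∨ p) ∧ □(p ∨ r)), 0   [¬→-rule on 1]
4. ¬□(p ∨ r), 0   [¬∧-rule on 3 (branches; this branch)]
5. ¬(p ∨ r), 1   [¬□-rule on 4: fresh world 1, 0R1]
6. ¬p, 1   [¬∨-rule on 5]
7. ¬r, 1   [¬∨-rule on 5]
8. (r ∨ p) ∧ (p ∨ r), 1   [□-rule on 2 via 0R1]
9. r ∨ p, 1   [∧-rule on 8]
10. p ∨ r, 1   [∧-rule on 8]
11. p, 1   [∨-rule on 9 (branches; this branch)]
Accessibility: 0R1
Branch closes: p and ¬p both at 1.
Every branch of the negation's tableau closes; the branch above is one of them.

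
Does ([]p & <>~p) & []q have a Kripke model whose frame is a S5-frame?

1. ([]p & <>~p) & []q, w0
2. []p & <>~p, w0
3. []q, w0
4. []p, w0
5. <>~p, w0
6. q, w0
7. p, w0
8. ~p, w1
9. q, w1
10. p, w1
Accessibility: w0Rw0, w0Rw1, w1Rw0, w1Rw1
Branch closes: p and ~p both at w1.
Every branch closes; the branch above is one of them.

Unsatisfiable (every branch closes)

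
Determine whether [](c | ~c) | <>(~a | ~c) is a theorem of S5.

Valid in S5

Tableau for the negation ~([](c | ~c) | <>(~a | ~c)):
1. ~([](c | ~c) | <>(~a | ~c)), 0
2. ~[](c | ~c), 0
3. ~<>(~a | ~c), 0
4. ~(~a | ~c), 0
5. a, 0
6. c, 0
7. ~(c | ~c), 1
8. ~c, 1
9. c, 1
Accessibility: 0R0, 0R1, 1R0, 1R1
Branch closes: c and ~c both at 1.
All branches of the negation close; one closing branch shown above.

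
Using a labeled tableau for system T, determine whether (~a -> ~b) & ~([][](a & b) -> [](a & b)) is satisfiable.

Unsatisfiable

1. (~a -> ~b) & ~([][](a & b) -> [](a & b)), u
2. ~a -> ~b, u
3. ~([][](a & b) -> [](a & b)), u
4. [][](a & b), u
5. ~[](a & b), u
6. [](a & b), u
7. a & b, u
8. a, u
9. b, u
10. ~(a & b), v
11. [](a & b), v
12. a & b, v
13. a, v
14. b, v
15. ~b, v
Accessibility: uRu, uRv, vRv
Branch closes: b and ~b both at v.
(One branch shown.) All branches close.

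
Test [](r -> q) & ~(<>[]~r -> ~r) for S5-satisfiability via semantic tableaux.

No, unsatisfiable

1. [](r -> q) & ~(<>[]~r -> ~r), w0
2. [](r -> q), w0   [&-rule on 1]
3. ~(<>[]~r -> ~r), w0   [&-rule on 1]
4. <>[]~r, w0   [~->-rule on 3]
5. r, w0   [~->-rule on 3]
6. r -> q, w0   [[]-rule on 2 via w0Rw0]
7. q, w0   [->-rule on 6 (branches; this branch)]
8. []~r, w1   [<>-rule on 4: fresh world w1, w0Rw1]
9. r -> q, w1   [[]-rule on 2 via w0Rw1]
10. ~r, w0   [[]-rule on 8 via w1Rw0]
Accessibility: w0Rw0, w0Rw1, w1Rw0, w1Rw1
Branch closes: r and ~r both at w0.
(One branch shown.) All branches close.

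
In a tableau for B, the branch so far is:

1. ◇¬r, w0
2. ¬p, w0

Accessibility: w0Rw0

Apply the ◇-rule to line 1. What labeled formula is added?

a fresh world w1 with w0Rw1, and ¬r at w1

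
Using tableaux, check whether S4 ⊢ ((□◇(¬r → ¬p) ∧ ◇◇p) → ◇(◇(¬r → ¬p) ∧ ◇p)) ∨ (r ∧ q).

Valid

Tableau for the negation ¬(((□◇(¬r → ¬p) ∧ ◇◇p) → ◇(◇(¬r → ¬p) ∧ ◇p)) ∨ (r ∧ q)):
1. ¬(((□◇(¬r → ¬p) ∧ ◇◇p) → ◇(◇(¬r → ¬p) ∧ ◇p)) ∨ (r ∧ q)), 0
2. ¬((□◇(¬r → ¬p) ∧ ◇◇p) → ◇(◇(¬r → ¬p) ∧ ◇p)), 0
3. ¬(r ∧ q), 0
4. □◇(¬r → ¬p) ∧ ◇◇p, 0
5. ¬◇(◇(¬r → ¬p) ∧ ◇p), 0
6. □◇(¬r → ¬p), 0
7. ◇◇p, 0
8. ¬(◇(¬r → ¬p) ∧ ◇p), 0
9. ◇(¬r → ¬p), 0
10. ¬q, 0
11. ¬◇p, 0
12. ¬p, 0
13. ◇p, 1
14. ¬(◇(¬r → ¬p) ∧ ◇p), 1
15. ◇(¬r → ¬p), 1
16. ¬p, 1
17. ¬◇p, 1
18. ¬r → ¬p, 2
19. ¬(◇(¬r → ¬p) ∧ ◇p), 2
20. ◇(¬r → ¬p), 2
21. ¬p, 2
22. ¬◇p, 2
23. p, 3
24. ¬(◇(¬r → ¬p) ∧ ◇p), 3
25. ◇(¬r → ¬p), 3
26. ¬p, 3
Accessibility: 0R0, 0R1, 0R2, 0R3, 1R1, 1R3, 2R2, 3R3
Branch closes: p and ¬p both at 3.
Every branch of the negation's tableau closes; the branch above is one of them.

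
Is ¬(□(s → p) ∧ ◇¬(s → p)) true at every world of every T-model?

Tableau for the negation □(s → p) ∧ ◇¬(s → p):
1. □(s → p) ∧ ◇¬(s → p), u
2. □(s → p), u
3. ◇¬(s → p), u
4. s → p, u
5. p, u
6. ¬(s → p), v
7. s, v
8. ¬p, v
9. s → p, v
10. p, v
Accessibility: uRu, uRv, vRv
Branch closes: p and ¬p both at v.
All branches of the negation close; one closing branch shown above.

Yes, valid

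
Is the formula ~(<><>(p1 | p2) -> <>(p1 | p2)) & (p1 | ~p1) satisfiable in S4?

Unsatisfiable (every branch closes)

1. ~(<><>(p1 | p2) -> <>(p1 | p2)) & (p1 | ~p1), u
2. ~(<><>(p1 | p2) -> <>(p1 | p2)), u   [&-rule on 1]
3. p1 | ~p1, u   [&-rule on 1]
4. <><>(p1 | p2), u   [~->-rule on 2]
5. ~<>(p1 | p2), u   [~->-rule on 2]
6. ~(p1 | p2), u   [~<>-rule on 5 via uRu]
7. ~p1, u   [~|-rule on 6]
8. ~p2, u   [~|-rule on 6]
9. <>(p1 | p2), v   [<>-rule on 4: fresh world v, uRv]
10. ~(p1 | p2), v   [~<>-rule on 5 via uRv]
11. ~p1, v   [~|-rule on 10]
12. ~p2, v   [~|-rule on 10]
13. p1 | p2, w   [<>-rule on 9: fresh world w, vRw]
14. ~(p1 | p2), w   [~<>-rule on 5 via uRw]
15. ~p1, w   [~|-rule on 14]
16. ~p2, w   [~|-rule on 14]
17. p2, w   [|-rule on 13 (branches; this branch)]
Accessibility: uRu, uRv, uRw, vRv, vRw, wRw
Branch closes: p2 and ~p2 both at w.
Every branch closes; the branch above is one of them.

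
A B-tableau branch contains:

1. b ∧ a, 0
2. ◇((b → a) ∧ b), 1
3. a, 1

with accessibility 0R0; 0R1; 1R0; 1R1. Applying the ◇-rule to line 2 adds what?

a fresh world 2 with 1R2, and (b → a) ∧ b at 2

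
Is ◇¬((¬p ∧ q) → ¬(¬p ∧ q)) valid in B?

Tableau for the negation ¬◇¬((¬p ∧ q) → ¬(¬p ∧ q)):
1. ¬◇¬((¬p ∧ q) → ¬(¬p ∧ q)), w0
2. (¬p ∧ q) → ¬(¬p ∧ q), w0   [¬◇-rule on 1 via w0Rw0]
3. ¬(¬p ∧ q), w0   [→-rule on 2 (branches; this branch)]
4. ¬q, w0   [¬∧-rule on 3 (branches; this branch)]
Accessibility: w0Rw0
The negation has an open branch (countermodel exists).

Not valid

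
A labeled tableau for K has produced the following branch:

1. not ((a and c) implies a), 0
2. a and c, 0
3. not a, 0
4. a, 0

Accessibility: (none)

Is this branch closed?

Closed

Both a and not a appear at 0.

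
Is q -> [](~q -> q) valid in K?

Tableau for the negation ~(q -> [](~q -> q)):
1. ~(q -> [](~q -> q)), 0
2. q, 0   [~->-rule on 1]
3. ~[](~q -> q), 0   [~->-rule on 1]
4. ~(~q -> q), 1   [~[]-rule on 3: fresh world 1, 0R1]
5. ~q, 1   [~->-rule on 4]
Accessibility: 0R1
The negation has an open branch (countermodel exists).

Invalid (countermodel exists)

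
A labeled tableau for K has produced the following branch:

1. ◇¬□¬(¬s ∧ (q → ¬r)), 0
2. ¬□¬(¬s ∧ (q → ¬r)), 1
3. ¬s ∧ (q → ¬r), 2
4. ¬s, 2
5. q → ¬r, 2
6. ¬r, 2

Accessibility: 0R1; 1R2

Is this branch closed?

There is no literal clash: for every atom and world, at most one sign appears.

Not closed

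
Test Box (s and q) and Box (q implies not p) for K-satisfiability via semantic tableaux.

Yes, satisfiable

1. Box (s and q) and Box (q implies not p), u
2. Box (s and q), u
3. Box (q implies not p), u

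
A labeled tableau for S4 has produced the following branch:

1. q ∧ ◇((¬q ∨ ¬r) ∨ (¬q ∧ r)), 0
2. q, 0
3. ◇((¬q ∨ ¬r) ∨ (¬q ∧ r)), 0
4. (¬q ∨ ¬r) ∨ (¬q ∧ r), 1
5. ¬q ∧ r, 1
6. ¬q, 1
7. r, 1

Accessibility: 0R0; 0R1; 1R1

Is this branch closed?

Open

There is no literal clash: for every atom and world, at most one sign appears.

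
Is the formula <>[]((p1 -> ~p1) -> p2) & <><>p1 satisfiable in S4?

1. <>[]((p1 -> ~p1) -> p2) & <><>p1, 0
2. <>[]((p1 -> ~p1) -> p2), 0
3. <><>p1, 0
4. []((p1 -> ~p1) -> p2), 1
5. (p1 -> ~p1) -> p2, 1
6. p2, 1
7. <>p1, 2
8. p1, 3
Accessibility: 0R0, 0R1, 0R2, 0R3, 1R1, 2R2, 2R3, 3R3

Satisfiable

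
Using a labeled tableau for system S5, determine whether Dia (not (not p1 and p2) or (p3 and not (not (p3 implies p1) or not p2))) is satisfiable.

Satisfiable (open branch found)

1. Dia (not (not p1 and p2) or (p3 and not (not (p3 implies p1) or not p2))), u
2. not (not p1 and p2) or (p3 and not (not (p3 implies p1) or not p2)), v
3. p3 and not (not (p3 implies p1) or not p2), v
4. p3, v
5. not (not (p3 implies p1) or not p2), v
6. p3 implies p1, v
7. p2, v
8. p1, v
Accessibility: uRu, uRv, vRu, vRv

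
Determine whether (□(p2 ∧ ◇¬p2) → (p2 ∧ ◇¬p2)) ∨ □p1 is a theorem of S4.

Tableau for the negation ¬((□(p2 ∧ ◇¬p2) → (p2 ∧ ◇¬p2)) ∨ □p1):
1. ¬((□(p2 ∧ ◇¬p2) → (p2 ∧ ◇¬p2)) ∨ □p1), w0
2. ¬(□(p2 ∧ ◇¬p2) → (p2 ∧ ◇¬p2)), w0   [¬∨-rule on 1]
3. ¬□p1, w0   [¬∨-rule on 1]
4. □(p2 ∧ ◇¬p2), w0   [¬→-rule on 2]
5. ¬(p2 ∧ ◇¬p2), w0   [¬→-rule on 2]
6. p2 ∧ ◇¬p2, w0   [□-rule on 4 via w0Rw0]
7. p2, w0   [∧-rule on 6]
8. ◇¬p2, w0   [∧-rule on 6]
9. ¬◇¬p2, w0   [¬∧-rule on 5 (branches; this branch)]
10. ¬p1, w1   [¬□-rule on 3: fresh world w1, w0Rw1]
11. p2 ∧ ◇¬p2, w1   [□-rule on 4 via w0Rw1]
12. p2, w1   [∧-rule on 11]
13. ◇¬p2, w1   [∧-rule on 11]
14. ¬p2, w2   [◇-rule on 8: fresh world w2, w0Rw2]
15. p2 ∧ ◇¬p2, w2   [□-rule on 4 via w0Rw2]
16. p2, w2   [∧-rule on 15]
17. ◇¬p2, w2   [∧-rule on 15]
Accessibility: w0Rw0, w0Rw1, w0Rw2, w1Rw1, w2Rw2
Branch closes: p2 and ¬p2 both at w2.
All branches of the negation close; one closing branch shown above.

Yes, valid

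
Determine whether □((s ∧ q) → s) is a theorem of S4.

Tableau for the negation ¬□((s ∧ q) → s):
1. ¬□((s ∧ q) → s), w0
2. ¬((s ∧ q) → s), w1   [¬□-rule on 1: fresh world w1, w0Rw1]
3. s ∧ q, w1   [¬→-rule on 2]
4. ¬s, w1   [¬→-rule on 2]
5. s, w1   [∧-rule on 3]
6. q, w1   [∧-rule on 3]
Accessibility: w0Rw0, w0Rw1, w1Rw1
Branch closes: s and ¬s both at w1.
Every branch of the negation's tableau closes; the branch above is one of them.

Yes, valid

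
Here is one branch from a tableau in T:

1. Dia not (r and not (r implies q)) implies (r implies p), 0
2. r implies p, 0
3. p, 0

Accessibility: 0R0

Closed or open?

Open

No atom appears with both signs at the same world.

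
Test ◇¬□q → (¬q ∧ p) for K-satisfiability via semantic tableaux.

Satisfiable (open branch found)

1. ◇¬□q → (¬q ∧ p), u
2. ¬q ∧ p, u
3. ¬q, u
4. p, u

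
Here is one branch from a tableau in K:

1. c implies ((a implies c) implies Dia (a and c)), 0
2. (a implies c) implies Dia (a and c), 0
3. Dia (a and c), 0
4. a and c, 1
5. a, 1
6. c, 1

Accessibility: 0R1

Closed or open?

No, open

There is no literal clash: for every atom and world, at most one sign appears.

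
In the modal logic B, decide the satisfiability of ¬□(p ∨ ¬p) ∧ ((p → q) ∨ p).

1. ¬□(p ∨ ¬p) ∧ ((p → q) ∨ p), u
2. ¬□(p ∨ ¬p), u
3. (p → q) ∨ p, u
4. p → q, u
5. q, u
6. ¬(p ∨ ¬p), v
7. ¬p, v
8. p, v
Accessibility: uRu, uRv, vRu, vRv
Branch closes: p and ¬p both at v.
(One branch shown.) All branches close.

No, unsatisfiable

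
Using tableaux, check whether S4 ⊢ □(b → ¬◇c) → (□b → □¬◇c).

Tableau for the negation ¬(□(b → ¬◇c) → (□b → □¬◇c)):
1. ¬(□(b → ¬◇c) → (□b → □¬◇c)), u
2. □(b → ¬◇c), u   [¬→-rule on 1]
3. ¬(□b → □¬◇c), u   [¬→-rule on 1]
4. □b, u   [¬→-rule on 3]
5. ¬□¬◇c, u   [¬→-rule on 3]
6. b → ¬◇c, u   [□-rule on 2 via uRu]
7. b, u   [□-rule on 4 via uRu]
8. ¬◇c, u   [→-rule on 6 (branches; this branch)]
9. ¬c, u   [¬◇-rule on 8 via uRu]
10. ◇c, v   [¬□-rule on 5: fresh world v, uRv]
11. b → ¬◇c, v   [□-rule on 2 via uRv]
12. b, v   [□-rule on 4 via uRv]
13. ¬c, v   [¬◇-rule on 8 via uRv]
14. ¬◇c, v   [→-rule on 11 (branches; this branch)]
15. c, w   [◇-rule on 10: fresh world w, vRw]
16. b → ¬◇c, w   [□-rule on 2 via uRw]
17. b, w   [□-rule on 4 via uRw]
18. ¬c, w   [¬◇-rule on 8 via uRw]
Accessibility: uRu, uRv, uRw, vRv, vRw, wRw
Branch closes: c and ¬c both at w.
Every branch of the negation's tableau closes; the branch above is one of them.

Valid in S4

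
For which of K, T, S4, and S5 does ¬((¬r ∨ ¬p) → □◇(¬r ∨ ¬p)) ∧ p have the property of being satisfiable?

S4-tableau for the formula:
1. ¬((¬r ∨ ¬p) → □◇(¬r ∨ ¬p)) ∧ p, u
2. ¬((¬r ∨ ¬p) → □◇(¬r ∨ ¬p)), u   [∧-rule on 1]
3. p, u   [∧-rule on 1]
4. ¬r ∨ ¬p, u   [¬→-rule on 2]
5. ¬□◇(¬r ∨ ¬p), u   [¬→-rule on 2]
6. ¬r, u   [∨-rule on 4 (branches; this branch)]
7. ¬◇(¬r ∨ ¬p), v   [¬□-rule on 5: fresh world v, uRv]
8. ¬(¬r ∨ ¬p), v   [¬◇-rule on 7 via vRv]
9. r, v   [¬∨-rule on 8]
10. p, v   [¬∨-rule on 8]
Accessibility: uRu, uRv, vRv
Complete open branch: satisfiable in S4, hence also in K, T (this S4-model is also a K-model and a T-model).
S5-tableau for the formula:
1. ¬((¬r ∨ ¬p) → □◇(¬r ∨ ¬p)) ∧ p, u
2. ¬((¬r ∨ ¬p) → □◇(¬r ∨ ¬p)), u   [∧-rule on 1]
3. p, u   [∧-rule on 1]
4. ¬r ∨ ¬p, u   [¬→-rule on 2]
5. ¬□◇(¬r ∨ ¬p), u   [¬→-rule on 2]
6. ¬r, u   [∨-rule on 4 (branches; this branch)]
7. ¬◇(¬r ∨ ¬p), v   [¬□-rule on 5: fresh world v, uRv]
8. ¬(¬r ∨ ¬p), u   [¬◇-rule on 7 via vRu]
9. r, u   [¬∨-rule on 8]
Accessibility: uRu, uRv, vRu, vRv
Branch closes: r and ¬r both at u.
Every branch closes (one shown): unsatisfiable in S5.

K, T, S4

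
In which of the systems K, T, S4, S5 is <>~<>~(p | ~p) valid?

T, S4, S5

K-tableau for the negation ~<>~<>~(p | ~p):
1. ~<>~<>~(p | ~p), 0
Complete open branch: countermodel on a K-frame, so not valid in K.
T-tableau for the negation ~<>~<>~(p | ~p):
1. ~<>~<>~(p | ~p), 0
2. <>~(p | ~p), 0   [~<>-rule on 1 via 0R0]
3. ~(p | ~p), 1   [<>-rule on 2: fresh world 1, 0R1]
4. ~p, 1   [~|-rule on 3]
5. p, 1   [~|-rule on 3]
Accessibility: 0R0, 0R1, 1R1
Branch closes: p and ~p both at 1.
Every branch closes (one shown): valid in T, hence also in S4, S5 (every theorem of T is a theorem of S4 and S5).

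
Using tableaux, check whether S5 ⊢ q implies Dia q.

Yes, valid

Tableau for the negation not (q implies Dia q):
1. not (q implies Dia q), 0
2. q, 0   [neg-implies-rule on 1]
3. not Dia q, 0   [neg-implies-rule on 1]
4. not q, 0   [neg-Dia-rule on 3 via 0R0]
Accessibility: 0R0
Branch closes: q and not q both at 0.
All branches of the negation close; one closing branch shown above.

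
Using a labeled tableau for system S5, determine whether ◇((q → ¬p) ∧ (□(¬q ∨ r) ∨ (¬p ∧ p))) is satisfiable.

1. ◇((q → ¬p) ∧ (□(¬q ∨ r) ∨ (¬p ∧ p))), 0
2. (q → ¬p) ∧ (□(¬q ∨ r) ∨ (¬p ∧ p)), 1
3. q → ¬p, 1
4. □(¬q ∨ r) ∨ (¬p ∧ p), 1
5. ¬p, 1
6. □(¬q ∨ r), 1
7. ¬q ∨ r, 0
8. ¬q ∨ r, 1
9. r, 0
10. r, 1
Accessibility: 0R0, 0R1, 1R0, 1R1

Satisfiable (open branch found)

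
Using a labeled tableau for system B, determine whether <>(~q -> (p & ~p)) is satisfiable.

1. <>(~q -> (p & ~p)), u
2. ~q -> (p & ~p), v   [<>-rule on 1: fresh world v, uRv]
3. q, v   [->-rule on 2 (branches; this branch)]
Accessibility: uRu, uRv, vRu, vRv

Satisfiable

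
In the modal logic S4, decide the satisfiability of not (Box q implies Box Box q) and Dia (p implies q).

No, unsatisfiable

1. not (Box q implies Box Box q) and Dia (p implies q), u
2. not (Box q implies Box Box q), u   [and-rule on 1]
3. Dia (p implies q), u   [and-rule on 1]
4. Box q, u   [neg-implies-rule on 2]
5. not Box Box q, u   [neg-implies-rule on 2]
6. q, u   [Box-rule on 4 via uRu]
7. p implies q, v   [Dia-rule on 3: fresh world v, uRv]
8. q, v   [Box-rule on 4 via uRv]
9. not Box q, w   [neg-Box-rule on 5: fresh world w, uRw]
10. q, w   [Box-rule on 4 via uRw]
11. not q, x   [neg-Box-rule on 9: fresh world x, wRx]
12. q, x   [Box-rule on 4 via uRx]
Accessibility: uRu, uRv, uRw, uRx, vRv, wRw, wRx, xRx
Branch closes: q and not q both at x.
All branches of the tableau close; one closing branch shown above.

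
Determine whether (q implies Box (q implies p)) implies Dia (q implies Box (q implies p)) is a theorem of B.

Yes, valid

Tableau for the negation not ((q implies Box (q implies p)) implies Dia (q implies Box (q implies p))):
1. not ((q implies Box (q implies p)) implies Dia (q implies Box (q implies p))), w0
2. q implies Box (q implies p), w0
3. not Dia (q implies Box (q implies p)), w0
4. not (q implies Box (q implies p)), w0
5. q, w0
6. not Box (q implies p), w0
7. Box (q implies p), w0
8. q implies p, w0
9. p, w0
10. not (q implies p), w1
11. q, w1
12. not p, w1
13. not (q implies Box (q implies p)), w1
14. not Box (q implies p), w1
15. q implies p, w1
16. p, w1
Accessibility: w0Rw0, w0Rw1, w1Rw0, w1Rw1
Branch closes: p and not p both at w1.
Every branch of the negation's tableau closes; the branch above is one of them.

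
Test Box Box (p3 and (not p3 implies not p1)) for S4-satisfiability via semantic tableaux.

1. Box Box (p3 and (not p3 implies not p1)), u
2. Box (p3 and (not p3 implies not p1)), u
3. p3 and (not p3 implies not p1), u
4. p3, u
5. not p3 implies not p1, u
6. not p1, u
Accessibility: uRu

Satisfiable (open branch found)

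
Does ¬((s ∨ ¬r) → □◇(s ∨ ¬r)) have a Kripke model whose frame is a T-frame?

Satisfiable

1. ¬((s ∨ ¬r) → □◇(s ∨ ¬r)), 0
2. s ∨ ¬r, 0
3. ¬□◇(s ∨ ¬r), 0
4. ¬r, 0
5. ¬◇(s ∨ ¬r), 1
6. ¬(s ∨ ¬r), 1
7. ¬s, 1
8. r, 1
Accessibility: 0R0, 0R1, 1R1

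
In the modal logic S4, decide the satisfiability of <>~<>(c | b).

Satisfiable

1. <>~<>(c | b), 0
2. ~<>(c | b), 1   [<>-rule on 1: fresh world 1, 0R1]
3. ~(c | b), 1   [~<>-rule on 2 via 1R1]
4. ~c, 1   [~|-rule on 3]
5. ~b, 1   [~|-rule on 3]
Accessibility: 0R0, 0R1, 1R1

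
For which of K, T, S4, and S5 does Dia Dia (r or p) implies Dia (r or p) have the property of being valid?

T-tableau for the negation not (Dia Dia (r or p) implies Dia (r or p)):
1. not (Dia Dia (r or p) implies Dia (r or p)), w0
2. Dia Dia (r or p), w0
3. not Dia (r or p), w0
4. not (r or p), w0
5. not r, w0
6. not p, w0
7. Dia (r or p), w1
8. not (r or p), w1
9. not r, w1
10. not p, w1
11. r or p, w2
12. p, w2
Accessibility: w0Rw0, w0Rw1, w1Rw1, w1Rw2, w2Rw2
Complete open branch: countermodel on a T-frame, so not valid in T, nor in K (the same frame is also a K-frame).
S4-tableau for the negation not (Dia Dia (r or p) implies Dia (r or p)):
1. not (Dia Dia (r or p) implies Dia (r or p)), w0
2. Dia Dia (r or p), w0
3. not Dia (r or p), w0
4. not (r or p), w0
5. not r, w0
6. not p, w0
7. Dia (r or p), w1
8. not (r or p), w1
9. not r, w1
10. not p, w1
11. r or p, w2
12. not (r or p), w2
13. not r, w2
14. not p, w2
15. p, w2
Accessibility: w0Rw0, w0Rw1, w0Rw2, w1Rw1, w1Rw2, w2Rw2
Branch closes: p and not p both at w2.
Every branch closes (one shown): valid in S4, hence also in S5 (every theorem of S4 is a theorem of S5).

S4, S5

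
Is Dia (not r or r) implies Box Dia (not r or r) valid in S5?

Tableau for the negation not (Dia (not r or r) implies Box Dia (not r or r)):
1. not (Dia (not r or r) implies Box Dia (not r or r)), u
2. Dia (not r or r), u
3. not Box Dia (not r or r), u
4. not r or r, v
5. r, v
6. not Dia (not r or r), w
7. not (not r or r), u
8. r, u
9. not r, u
Accessibility: uRu, uRv, uRw, vRu, vRv, vRw, wRu, wRv, wRw
Branch closes: r and not r both at u.
All branches of the negation close; one closing branch shown above.

Valid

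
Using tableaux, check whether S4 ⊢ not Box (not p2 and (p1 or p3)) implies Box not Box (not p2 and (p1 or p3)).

Tableau for the negation not (not Box (not p2 and (p1 or p3)) implies Box not Box (not p2 and (p1 or p3))):
1. not (not Box (not p2 and (p1 or p3)) implies Box not Box (not p2 and (p1 or p3))), u
2. not Box (not p2 and (p1 or p3)), u
3. not Box not Box (not p2 and (p1 or p3)), u
4. not (not p2 and (p1 or p3)), v
5. not (p1 or p3), v
6. not p1, v
7. not p3, v
8. Box (not p2 and (p1 or p3)), w
9. not p2 and (p1 or p3), w
10. not p2, w
11. p1 or p3, w
12. p3, w
Accessibility: uRu, uRv, uRw, vRv, wRw
The negation has an open branch (countermodel exists).

Not valid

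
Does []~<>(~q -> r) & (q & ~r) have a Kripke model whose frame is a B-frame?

Unsatisfiable

1. []~<>(~q -> r) & (q & ~r), 0
2. []~<>(~q -> r), 0   [&-rule on 1]
3. q & ~r, 0   [&-rule on 1]
4. q, 0   [&-rule on 3]
5. ~r, 0   [&-rule on 3]
6. ~<>(~q -> r), 0   [[]-rule on 2 via 0R0]
7. ~(~q -> r), 0   [~<>-rule on 6 via 0R0]
8. ~q, 0   [~->-rule on 7]
Accessibility: 0R0
Branch closes: q and ~q both at 0.
All branches of the tableau close; one closing branch shown above.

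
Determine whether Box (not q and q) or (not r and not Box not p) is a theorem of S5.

Invalid (countermodel exists)

Tableau for the negation not (Box (not q and q) or (not r and not Box not p)):
1. not (Box (not q and q) or (not r and not Box not p)), 0
2. not Box (not q and q), 0
3. not (not r and not Box not p), 0
4. Box not p, 0
5. not p, 0
6. not (not q and q), 1
7. not p, 1
8. not q, 1
Accessibility: 0R0, 0R1, 1R0, 1R1
The negation has an open branch (countermodel exists).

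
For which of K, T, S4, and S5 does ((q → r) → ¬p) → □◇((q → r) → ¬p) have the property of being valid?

S5

S4-tableau for the negation ¬(((q → r) → ¬p) → □◇((q → r) → ¬p)):
1. ¬(((q → r) → ¬p) → □◇((q → r) → ¬p)), w0
2. (q → r) → ¬p, w0   [¬→-rule on 1]
3. ¬□◇((q → r) → ¬p), w0   [¬→-rule on 1]
4. ¬p, w0   [→-rule on 2 (branches; this branch)]
5. ¬◇((q → r) → ¬p), w1   [¬□-rule on 3: fresh world w1, w0Rw1]
6. ¬((q → r) → ¬p), w1   [¬◇-rule on 5 via w1Rw1]
7. q → r, w1   [¬→-rule on 6]
8. p, w1   [¬→-rule on 6]
9. r, w1   [→-rule on 7 (branches; this branch)]
Accessibility: w0Rw0, w0Rw1, w1Rw1
Complete open branch: countermodel on an S4-frame, so not valid in S4, nor in K, T (the same frame is also a K-frame and a T-frame).
S5-tableau for the negation ¬(((q → r) → ¬p) → □◇((q → r) → ¬p)):
1. ¬(((q → r) → ¬p) → □◇((q → r) → ¬p)), w0
2. (q → r) → ¬p, w0   [¬→-rule on 1]
3. ¬□◇((q → r) → ¬p), w0   [¬→-rule on 1]
4. ¬(q → r), w0   [→-rule on 2 (branches; this branch)]
5. q, w0   [¬→-rule on 4]
6. ¬r, w0   [¬→-rule on 4]
7. ¬◇((q → r) → ¬p), w1   [¬□-rule on 3: fresh world w1, w0Rw1]
8. ¬((q → r) → ¬p), w0   [¬◇-rule on 7 via w1Rw0]
9. q → r, w0   [¬→-rule on 8]
10. p, w0   [¬→-rule on 8]
11. ¬((q → r) → ¬p), w1   [¬◇-rule on 7 via w1Rw1]
12. q → r, w1   [¬→-rule on 11]
13. p, w1   [¬→-rule on 11]
14. r, w0   [→-rule on 9 (branches; this branch)]
Accessibility: w0Rw0, w0Rw1, w1Rw0, w1Rw1
Branch closes: r and ¬r both at w0.
Every branch closes (one shown): valid in S5.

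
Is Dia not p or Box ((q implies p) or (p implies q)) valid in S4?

Tableau for the negation not (Dia not p or Box ((q implies p) or (p implies q))):
1. not (Dia not p or Box ((q implies p) or (p implies q))), u
2. not Dia not p, u   [neg-or-rule on 1]
3. not Box ((q implies p) or (p implies q)), u   [neg-or-rule on 1]
4. p, u   [neg-Dia-rule on 2 via uRu]
5. not ((q implies p) or (p implies q)), v   [neg-Box-rule on 3: fresh world v, uRv]
6. not (q implies p), v   [neg-or-rule on 5]
7. not (p implies q), v   [neg-or-rule on 5]
8. q, v   [neg-implies-rule on 6]
9. not p, v   [neg-implies-rule on 6]
10. p, v   [neg-implies-rule on 7]
11. not q, v   [neg-implies-rule on 7]
Accessibility: uRu, uRv, vRv
Branch closes: p and not p both at v.
Every branch of the negation's tableau closes; the branch above is one of them.

Yes, valid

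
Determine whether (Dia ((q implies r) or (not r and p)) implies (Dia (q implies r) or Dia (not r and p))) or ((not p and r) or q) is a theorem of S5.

Yes, valid

Tableau for the negation not ((Dia ((q implies r) or (not r and p)) implies (Dia (q implies r) or Dia (not r and p))) or ((not p and r) or q)):
1. not ((Dia ((q implies r) or (not r and p)) implies (Dia (q implies r) or Dia (not r and p))) or ((not p and r) or q)), w0
2. not (Dia ((q implies r) or (not r and p)) implies (Dia (q implies r) or Dia (not r and p))), w0
3. not ((not p and r) or q), w0
4. Dia ((q implies r) or (not r and p)), w0
5. not (Dia (q implies r) or Dia (not r and p)), w0
6. not (not p and r), w0
7. not q, w0
8. not Dia (q implies r), w0
9. not Dia (not r and p), w0
10. not (q implies r), w0
11. q, w0
12. not r, w0
Accessibility: w0Rw0
Branch closes: q and not q both at w0.
All branches of the negation close; one closing branch shown above.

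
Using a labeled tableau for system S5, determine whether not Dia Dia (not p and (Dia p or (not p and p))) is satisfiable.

Satisfiable (open branch found)

1. not Dia Dia (not p and (Dia p or (not p and p))), u
2. not Dia (not p and (Dia p or (not p and p))), u   [neg-Dia-rule on 1 via uRu]
3. not (not p and (Dia p or (not p and p))), u   [neg-Dia-rule on 2 via uRu]
4. not (Dia p or (not p and p)), u   [neg-and-rule on 3 (branches; this branch)]
5. not Dia p, u   [neg-or-rule on 4]
6. not (not p and p), u   [neg-or-rule on 4]
7. not p, u   [neg-Dia-rule on 5 via uRu]
Accessibility: uRu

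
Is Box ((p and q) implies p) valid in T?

Valid

Tableau for the negation not Box ((p and q) implies p):
1. not Box ((p and q) implies p), w0
2. not ((p and q) implies p), w1
3. p and q, w1
4. not p, w1
5. p, w1
6. q, w1
Accessibility: w0Rw0, w0Rw1, w1Rw1
Branch closes: p and not p both at w1.
Every branch of the negation's tableau closes; the branch above is one of them.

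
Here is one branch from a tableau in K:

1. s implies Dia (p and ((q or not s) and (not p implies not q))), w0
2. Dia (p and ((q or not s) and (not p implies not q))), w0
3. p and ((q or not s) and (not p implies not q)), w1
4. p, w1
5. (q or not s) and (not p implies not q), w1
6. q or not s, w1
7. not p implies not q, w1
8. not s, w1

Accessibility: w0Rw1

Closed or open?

There is no literal clash: for every atom and world, at most one sign appears.

No, open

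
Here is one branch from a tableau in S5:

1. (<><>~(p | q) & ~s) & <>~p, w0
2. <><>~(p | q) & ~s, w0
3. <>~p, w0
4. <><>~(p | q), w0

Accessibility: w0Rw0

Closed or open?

There is no literal clash: for every atom and world, at most one sign appears.

No, open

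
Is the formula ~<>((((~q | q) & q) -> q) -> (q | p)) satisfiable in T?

1. ~<>((((~q | q) & q) -> q) -> (q | p)), 0
2. ~((((~q | q) & q) -> q) -> (q | p)), 0
3. ((~q | q) & q) -> q, 0
4. ~(q | p), 0
5. ~q, 0
6. ~p, 0
7. ~((~q | q) & q), 0
Accessibility: 0R0

Satisfiable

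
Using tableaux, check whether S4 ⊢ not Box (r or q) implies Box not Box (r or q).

Tableau for the negation not (not Box (r or q) implies Box not Box (r or q)):
1. not (not Box (r or q) implies Box not Box (r or q)), u
2. not Box (r or q), u
3. not Box not Box (r or q), u
4. not (r or q), v
5. not r, v
6. not q, v
7. Box (r or q), w
8. r or q, w
9. q, w
Accessibility: uRu, uRv, uRw, vRv, wRw
The negation has an open branch (countermodel exists).

Invalid (countermodel exists)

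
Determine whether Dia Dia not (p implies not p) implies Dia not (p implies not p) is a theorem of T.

Tableau for the negation not (Dia Dia not (p implies not p) implies Dia not (p implies not p)):
1. not (Dia Dia not (p implies not p) implies Dia not (p implies not p)), 0
2. Dia Dia not (p implies not p), 0
3. not Dia not (p implies not p), 0
4. p implies not p, 0
5. not p, 0
6. Dia not (p implies not p), 1
7. p implies not p, 1
8. not p, 1
9. not (p implies not p), 2
10. p, 2
Accessibility: 0R0, 0R1, 1R1, 1R2, 2R2
The negation has an open branch (countermodel exists).

Not valid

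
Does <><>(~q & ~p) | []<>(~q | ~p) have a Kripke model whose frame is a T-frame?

1. <><>(~q & ~p) | []<>(~q | ~p), 0
2. []<>(~q | ~p), 0
3. <>(~q | ~p), 0
4. ~q | ~p, 1
5. <>(~q | ~p), 1
6. ~p, 1
7. ~q | ~p, 2
8. ~p, 2
Accessibility: 0R0, 0R1, 1R1, 1R2, 2R2

Satisfiable (open branch found)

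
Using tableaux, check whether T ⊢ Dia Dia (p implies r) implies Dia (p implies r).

Not valid

Tableau for the negation not (Dia Dia (p implies r) implies Dia (p implies r)):
1. not (Dia Dia (p implies r) implies Dia (p implies r)), u
2. Dia Dia (p implies r), u
3. not Dia (p implies r), u
4. not (p implies r), u
5. p, u
6. not r, u
7. Dia (p implies r), v
8. not (p implies r), v
9. p, v
10. not r, v
11. p implies r, w
12. r, w
Accessibility: uRu, uRv, vRv, vRw, wRw
The negation has an open branch (countermodel exists).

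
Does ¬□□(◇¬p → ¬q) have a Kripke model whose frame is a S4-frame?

Satisfiable

1. ¬□□(◇¬p → ¬q), 0
2. ¬□(◇¬p → ¬q), 1
3. ¬(◇¬p → ¬q), 2
4. ◇¬p, 2
5. q, 2
6. ¬p, 3
Accessibility: 0R0, 0R1, 0R2, 0R3, 1R1, 1R2, 1R3, 2R2, 2R3, 3R3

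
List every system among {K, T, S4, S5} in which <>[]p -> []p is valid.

S5

S5-tableau for the negation ~(<>[]p -> []p):
1. ~(<>[]p -> []p), w0
2. <>[]p, w0
3. ~[]p, w0
4. []p, w1
5. p, w0
6. p, w1
7. ~p, w2
8. p, w2
Accessibility: w0Rw0, w0Rw1, w0Rw2, w1Rw0, w1Rw1, w1Rw2, w2Rw0, w2Rw1, w2Rw2
Branch closes: p and ~p both at w2.
Every branch closes (one shown): valid in S5.
S4-tableau for the negation ~(<>[]p -> []p):
1. ~(<>[]p -> []p), w0
2. <>[]p, w0
3. ~[]p, w0
4. []p, w1
5. p, w1
6. ~p, w2
Accessibility: w0Rw0, w0Rw1, w0Rw2, w1Rw1, w2Rw2
Complete open branch: countermodel on an S4-frame, so not valid in S4, nor in K, T (the same frame is also a K-frame and a T-frame).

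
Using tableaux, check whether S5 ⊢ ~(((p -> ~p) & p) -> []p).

Tableau for the negation ((p -> ~p) & p) -> []p:
1. ((p -> ~p) & p) -> []p, u
2. []p, u
3. p, u
Accessibility: uRu
The negation has an open branch (countermodel exists).

Invalid (countermodel exists)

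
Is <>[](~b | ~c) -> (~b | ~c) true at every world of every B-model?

Tableau for the negation ~(<>[](~b | ~c) -> (~b | ~c)):
1. ~(<>[](~b | ~c) -> (~b | ~c)), w0
2. <>[](~b | ~c), w0   [~->-rule on 1]
3. ~(~b | ~c), w0   [~->-rule on 1]
4. b, w0   [~|-rule on 3]
5. c, w0   [~|-rule on 3]
6. [](~b | ~c), w1   [<>-rule on 2: fresh world w1, w0Rw1]
7. ~b | ~c, w0   [[]-rule on 6 via w1Rw0]
8. ~b | ~c, w1   [[]-rule on 6 via w1Rw1]
9. ~c, w0   [|-rule on 7 (branches; this branch)]
Accessibility: w0Rw0, w0Rw1, w1Rw0, w1Rw1
Branch closes: c and ~c both at w0.
Every branch of the negation's tableau closes; the branch above is one of them.

Valid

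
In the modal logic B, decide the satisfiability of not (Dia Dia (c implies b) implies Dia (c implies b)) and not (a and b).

Yes, satisfiable

1. not (Dia Dia (c implies b) implies Dia (c implies b)) and not (a and b), u
2. not (Dia Dia (c implies b) implies Dia (c implies b)), u
3. not (a and b), u
4. Dia Dia (c implies b), u
5. not Dia (c implies b), u
6. not (c implies b), u
7. c, u
8. not b, u
9. Dia (c implies b), v
10. not (c implies b), v
11. c, v
12. not b, v
13. c implies b, w
14. b, w
Accessibility: uRu, uRv, vRu, vRv, vRw, wRv, wRw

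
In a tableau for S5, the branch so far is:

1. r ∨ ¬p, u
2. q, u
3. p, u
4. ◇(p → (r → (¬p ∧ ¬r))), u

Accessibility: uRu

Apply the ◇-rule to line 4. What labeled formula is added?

a fresh world v with uRv, and p → (r → (¬p ∧ ¬r)) at v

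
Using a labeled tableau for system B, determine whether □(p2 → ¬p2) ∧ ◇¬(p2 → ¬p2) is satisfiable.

Unsatisfiable

1. □(p2 → ¬p2) ∧ ◇¬(p2 → ¬p2), 0
2. □(p2 → ¬p2), 0
3. ◇¬(p2 → ¬p2), 0
4. p2 → ¬p2, 0
5. ¬p2, 0
6. ¬(p2 → ¬p2), 1
7. p2, 1
8. p2 → ¬p2, 1
9. ¬p2, 1
Accessibility: 0R0, 0R1, 1R0, 1R1
Branch closes: p2 and ¬p2 both at 1.
(One branch shown.) All branches close.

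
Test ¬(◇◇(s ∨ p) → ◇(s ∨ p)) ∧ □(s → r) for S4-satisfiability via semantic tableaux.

No, unsatisfiable

1. ¬(◇◇(s ∨ p) → ◇(s ∨ p)) ∧ □(s → r), u
2. ¬(◇◇(s ∨ p) → ◇(s ∨ p)), u
3. □(s → r), u
4. ◇◇(s ∨ p), u
5. ¬◇(s ∨ p), u
6. s → r, u
7. ¬(s ∨ p), u
8. ¬s, u
9. ¬p, u
10. r, u
11. ◇(s ∨ p), v
12. s → r, v
13. ¬(s ∨ p), v
14. ¬s, v
15. ¬p, v
16. r, v
17. s ∨ p, w
18. s → r, w
19. ¬(s ∨ p), w
20. ¬s, w
21. ¬p, w
22. p, w
Accessibility: uRu, uRv, uRw, vRv, vRw, wRw
Branch closes: p and ¬p both at w.
Every branch closes; the branch above is one of them.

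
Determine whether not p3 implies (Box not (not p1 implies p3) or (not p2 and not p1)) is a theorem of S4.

Tableau for the negation not (not p3 implies (Box not (not p1 implies p3) or (not p2 and not p1))):
1. not (not p3 implies (Box not (not p1 implies p3) or (not p2 and not p1))), u
2. not p3, u   [neg-implies-rule on 1]
3. not (Box not (not p1 implies p3) or (not p2 and not p1)), u   [neg-implies-rule on 1]
4. not Box not (not p1 implies p3), u   [neg-or-rule on 3]
5. not (not p2 and not p1), u   [neg-or-rule on 3]
6. p1, u   [neg-and-rule on 5 (branches; this branch)]
7. not p1 implies p3, v   [neg-Box-rule on 4: fresh world v, uRv]
8. p3, v   [implies-rule on 7 (branches; this branch)]
Accessibility: uRu, uRv, vRv
The negation has an open branch (countermodel exists).

Invalid (countermodel exists)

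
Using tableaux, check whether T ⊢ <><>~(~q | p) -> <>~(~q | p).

Tableau for the negation ~(<><>~(~q | p) -> <>~(~q | p)):
1. ~(<><>~(~q | p) -> <>~(~q | p)), u
2. <><>~(~q | p), u   [~->-rule on 1]
3. ~<>~(~q | p), u   [~->-rule on 1]
4. ~q | p, u   [~<>-rule on 3 via uRu]
5. p, u   [|-rule on 4 (branches; this branch)]
6. <>~(~q | p), v   [<>-rule on 2: fresh world v, uRv]
7. ~q | p, v   [~<>-rule on 3 via uRv]
8. p, v   [|-rule on 7 (branches; this branch)]
9. ~(~q | p), w   [<>-rule on 6: fresh world w, vRw]
10. q, w   [~|-rule on 9]
11. ~p, w   [~|-rule on 9]
Accessibility: uRu, uRv, vRv, vRw, wRw
The negation has an open branch (countermodel exists).

No, not valid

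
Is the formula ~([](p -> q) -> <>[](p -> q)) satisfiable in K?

1. ~([](p -> q) -> <>[](p -> q)), 0
2. [](p -> q), 0   [~->-rule on 1]
3. ~<>[](p -> q), 0   [~->-rule on 1]

Satisfiable (open branch found)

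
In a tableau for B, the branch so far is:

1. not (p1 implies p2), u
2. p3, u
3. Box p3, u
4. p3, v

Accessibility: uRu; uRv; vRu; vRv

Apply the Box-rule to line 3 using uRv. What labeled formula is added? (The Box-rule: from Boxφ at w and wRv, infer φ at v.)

p3, v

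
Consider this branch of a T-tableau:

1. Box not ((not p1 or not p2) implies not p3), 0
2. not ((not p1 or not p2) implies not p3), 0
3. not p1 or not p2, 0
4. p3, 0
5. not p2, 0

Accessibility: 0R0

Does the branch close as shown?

No world carries both an atom and its negation.

No, open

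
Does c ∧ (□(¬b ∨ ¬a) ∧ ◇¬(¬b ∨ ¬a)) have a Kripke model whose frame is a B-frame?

No, unsatisfiable

1. c ∧ (□(¬b ∨ ¬a) ∧ ◇¬(¬b ∨ ¬a)), w0
2. c, w0
3. □(¬b ∨ ¬a) ∧ ◇¬(¬b ∨ ¬a), w0
4. □(¬b ∨ ¬a), w0
5. ◇¬(¬b ∨ ¬a), w0
6. ¬b ∨ ¬a, w0
7. ¬a, w0
8. ¬(¬b ∨ ¬a), w1
9. b, w1
10. a, w1
11. ¬b ∨ ¬a, w1
12. ¬a, w1
Accessibility: w0Rw0, w0Rw1, w1Rw0, w1Rw1
Branch closes: a and ¬a both at w1.
Every branch closes; the branch above is one of them.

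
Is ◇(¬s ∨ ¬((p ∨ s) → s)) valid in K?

Tableau for the negation ¬◇(¬s ∨ ¬((p ∨ s) → s)):
1. ¬◇(¬s ∨ ¬((p ∨ s) → s)), u
The negation has an open branch (countermodel exists).

Not valid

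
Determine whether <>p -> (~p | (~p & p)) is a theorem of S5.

No, not valid

Tableau for the negation ~(<>p -> (~p | (~p & p))):
1. ~(<>p -> (~p | (~p & p))), u
2. <>p, u
3. ~(~p | (~p & p)), u
4. p, u
5. ~(~p & p), u
6. p, v
Accessibility: uRu, uRv, vRu, vRv
The negation has an open branch (countermodel exists).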